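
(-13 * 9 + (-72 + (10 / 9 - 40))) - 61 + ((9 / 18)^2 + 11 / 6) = -10325 / 36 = -286.81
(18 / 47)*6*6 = 13.79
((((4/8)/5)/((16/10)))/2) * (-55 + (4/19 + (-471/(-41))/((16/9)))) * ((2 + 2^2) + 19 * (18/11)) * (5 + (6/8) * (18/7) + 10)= -7280664885/7677824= -948.27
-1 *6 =-6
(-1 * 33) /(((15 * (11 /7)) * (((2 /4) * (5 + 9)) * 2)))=-1 /10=-0.10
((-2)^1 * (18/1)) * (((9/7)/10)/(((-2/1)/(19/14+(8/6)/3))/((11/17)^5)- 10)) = 2961244737/12659320345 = 0.23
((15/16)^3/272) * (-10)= -16875/557056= -0.03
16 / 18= 8 / 9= 0.89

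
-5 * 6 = -30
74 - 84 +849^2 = 720791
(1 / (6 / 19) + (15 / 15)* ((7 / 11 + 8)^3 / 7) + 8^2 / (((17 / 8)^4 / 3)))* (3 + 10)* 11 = 6349215130661 / 424453722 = 14958.56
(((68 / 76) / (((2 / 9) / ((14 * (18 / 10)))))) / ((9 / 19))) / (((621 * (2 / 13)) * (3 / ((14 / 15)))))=10829 / 15525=0.70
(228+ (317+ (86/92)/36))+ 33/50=22591399/41400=545.69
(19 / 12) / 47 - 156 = -87965 / 564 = -155.97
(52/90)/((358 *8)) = 13/64440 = 0.00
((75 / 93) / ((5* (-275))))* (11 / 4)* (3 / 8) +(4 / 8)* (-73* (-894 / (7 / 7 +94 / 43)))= 10241.85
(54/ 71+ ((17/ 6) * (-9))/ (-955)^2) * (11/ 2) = 4.18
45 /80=0.56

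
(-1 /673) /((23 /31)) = -31 /15479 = -0.00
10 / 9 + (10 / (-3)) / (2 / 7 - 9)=820 / 549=1.49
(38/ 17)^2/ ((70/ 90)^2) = 116964/ 14161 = 8.26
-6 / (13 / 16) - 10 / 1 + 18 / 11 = -2252 / 143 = -15.75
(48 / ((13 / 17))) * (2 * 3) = 4896 / 13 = 376.62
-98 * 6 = -588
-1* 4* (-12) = 48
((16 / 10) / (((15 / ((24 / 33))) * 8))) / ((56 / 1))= 1 / 5775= 0.00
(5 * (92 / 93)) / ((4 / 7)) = 805 / 93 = 8.66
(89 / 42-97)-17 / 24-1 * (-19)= -4289 / 56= -76.59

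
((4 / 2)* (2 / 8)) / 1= 1 / 2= 0.50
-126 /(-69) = 42 /23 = 1.83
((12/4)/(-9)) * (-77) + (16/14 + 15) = 878/21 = 41.81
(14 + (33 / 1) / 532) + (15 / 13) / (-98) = 680201 / 48412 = 14.05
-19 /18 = -1.06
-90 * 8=-720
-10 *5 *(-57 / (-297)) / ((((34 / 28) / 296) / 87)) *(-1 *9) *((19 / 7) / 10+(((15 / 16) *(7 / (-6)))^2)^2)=1123983525255 / 360448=3118295.91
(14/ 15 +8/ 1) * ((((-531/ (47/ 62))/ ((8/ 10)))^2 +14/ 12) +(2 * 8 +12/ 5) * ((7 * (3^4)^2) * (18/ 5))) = 169116586647707/ 4970250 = 34025770.66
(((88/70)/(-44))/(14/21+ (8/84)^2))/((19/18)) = -567/14155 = -0.04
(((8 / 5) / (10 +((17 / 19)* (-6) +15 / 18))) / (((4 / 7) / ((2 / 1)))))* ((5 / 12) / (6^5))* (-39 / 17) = -247 / 1960848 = -0.00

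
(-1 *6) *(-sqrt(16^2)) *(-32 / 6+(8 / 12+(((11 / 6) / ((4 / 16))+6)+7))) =1504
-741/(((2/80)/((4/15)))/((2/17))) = -15808/17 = -929.88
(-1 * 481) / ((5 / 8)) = -3848 / 5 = -769.60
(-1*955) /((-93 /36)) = 11460 /31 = 369.68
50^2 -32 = 2468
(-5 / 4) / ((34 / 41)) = -205 / 136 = -1.51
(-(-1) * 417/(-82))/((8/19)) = -7923/656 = -12.08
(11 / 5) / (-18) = -11 / 90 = -0.12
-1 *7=-7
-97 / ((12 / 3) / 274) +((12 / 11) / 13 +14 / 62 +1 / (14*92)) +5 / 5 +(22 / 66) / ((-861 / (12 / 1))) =-4665472679729 / 702293592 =-6643.19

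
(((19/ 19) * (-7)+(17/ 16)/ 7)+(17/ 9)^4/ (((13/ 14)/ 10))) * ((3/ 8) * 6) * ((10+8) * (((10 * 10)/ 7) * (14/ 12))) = 31104738725/ 353808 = 87914.18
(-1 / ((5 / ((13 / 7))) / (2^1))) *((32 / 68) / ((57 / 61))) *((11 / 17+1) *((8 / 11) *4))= -1624064 / 906015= -1.79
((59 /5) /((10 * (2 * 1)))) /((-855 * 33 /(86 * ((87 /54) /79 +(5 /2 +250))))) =-20704457 /45592875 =-0.45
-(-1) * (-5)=-5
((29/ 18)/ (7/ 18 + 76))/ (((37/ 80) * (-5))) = -464/ 50875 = -0.01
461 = 461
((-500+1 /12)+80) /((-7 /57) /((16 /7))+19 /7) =-2680748 /16985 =-157.83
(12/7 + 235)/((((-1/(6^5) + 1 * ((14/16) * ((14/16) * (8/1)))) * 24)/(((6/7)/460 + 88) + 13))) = 43650858042/268378145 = 162.65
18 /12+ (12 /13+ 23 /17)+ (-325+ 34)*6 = -770063 /442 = -1742.22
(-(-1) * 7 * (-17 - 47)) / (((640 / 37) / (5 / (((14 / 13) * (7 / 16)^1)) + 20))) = -5550 / 7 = -792.86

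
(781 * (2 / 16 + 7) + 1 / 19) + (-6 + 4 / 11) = 9294717 / 1672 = 5559.04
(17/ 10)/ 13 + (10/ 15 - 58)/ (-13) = 1771/ 390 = 4.54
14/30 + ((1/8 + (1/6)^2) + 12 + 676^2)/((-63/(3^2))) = -164514559/2520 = -65283.56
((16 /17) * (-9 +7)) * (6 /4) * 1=-48 /17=-2.82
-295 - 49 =-344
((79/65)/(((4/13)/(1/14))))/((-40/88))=-869/1400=-0.62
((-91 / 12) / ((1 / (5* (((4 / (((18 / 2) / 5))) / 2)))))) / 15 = -455 / 162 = -2.81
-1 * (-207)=207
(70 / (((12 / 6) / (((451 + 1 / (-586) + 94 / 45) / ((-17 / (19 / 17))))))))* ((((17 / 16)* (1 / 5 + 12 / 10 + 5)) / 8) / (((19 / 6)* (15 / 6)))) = -111.94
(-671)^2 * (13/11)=532103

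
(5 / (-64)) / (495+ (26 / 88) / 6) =-165 / 1045544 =-0.00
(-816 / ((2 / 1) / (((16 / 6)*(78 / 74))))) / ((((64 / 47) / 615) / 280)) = -5365924200 / 37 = -145024978.38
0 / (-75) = 0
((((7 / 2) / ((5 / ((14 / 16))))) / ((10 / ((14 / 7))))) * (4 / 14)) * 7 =49 / 200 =0.24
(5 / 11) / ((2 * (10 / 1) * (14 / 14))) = 1 / 44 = 0.02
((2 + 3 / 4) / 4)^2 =121 / 256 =0.47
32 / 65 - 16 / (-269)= 9648 / 17485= 0.55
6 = 6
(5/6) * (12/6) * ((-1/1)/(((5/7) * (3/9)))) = -7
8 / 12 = 2 / 3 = 0.67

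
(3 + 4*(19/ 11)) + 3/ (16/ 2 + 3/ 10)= 9377/ 913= 10.27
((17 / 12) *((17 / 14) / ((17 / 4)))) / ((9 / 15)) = 85 / 126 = 0.67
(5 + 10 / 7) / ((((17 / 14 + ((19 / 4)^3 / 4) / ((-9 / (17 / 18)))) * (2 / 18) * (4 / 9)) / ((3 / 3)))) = -37791360 / 463709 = -81.50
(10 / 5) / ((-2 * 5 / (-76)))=76 / 5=15.20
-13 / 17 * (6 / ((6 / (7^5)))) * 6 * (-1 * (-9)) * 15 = -176977710 / 17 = -10410453.53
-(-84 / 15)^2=-784 / 25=-31.36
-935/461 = -2.03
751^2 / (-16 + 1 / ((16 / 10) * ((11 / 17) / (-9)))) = -49632088 / 2173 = -22840.35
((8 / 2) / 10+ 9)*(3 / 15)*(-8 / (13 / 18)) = -6768 / 325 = -20.82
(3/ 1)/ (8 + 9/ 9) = 1/ 3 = 0.33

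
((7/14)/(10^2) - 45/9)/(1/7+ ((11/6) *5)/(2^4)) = -2268/325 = -6.98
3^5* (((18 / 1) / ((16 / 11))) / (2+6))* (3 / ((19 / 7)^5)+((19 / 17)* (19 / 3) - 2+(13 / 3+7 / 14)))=20115493349589 / 5387991424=3733.39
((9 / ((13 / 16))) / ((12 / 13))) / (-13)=-12 / 13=-0.92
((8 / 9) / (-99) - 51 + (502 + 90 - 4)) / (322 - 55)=478459 / 237897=2.01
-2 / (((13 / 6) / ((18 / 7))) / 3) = -648 / 91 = -7.12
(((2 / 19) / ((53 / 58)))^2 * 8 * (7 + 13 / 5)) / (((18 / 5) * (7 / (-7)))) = -861184 / 3042147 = -0.28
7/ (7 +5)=7/ 12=0.58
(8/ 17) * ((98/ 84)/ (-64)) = -7/ 816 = -0.01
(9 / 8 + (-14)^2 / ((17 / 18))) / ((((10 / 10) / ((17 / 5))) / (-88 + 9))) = -2241783 / 40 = -56044.58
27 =27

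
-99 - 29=-128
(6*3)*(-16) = -288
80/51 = 1.57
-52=-52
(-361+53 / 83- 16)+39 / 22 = -683999 / 1826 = -374.59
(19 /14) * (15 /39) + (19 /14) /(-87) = 4009 /7917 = 0.51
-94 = -94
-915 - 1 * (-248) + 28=-639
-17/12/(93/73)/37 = -1241/41292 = -0.03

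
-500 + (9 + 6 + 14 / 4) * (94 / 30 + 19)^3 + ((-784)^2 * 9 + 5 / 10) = 38690971991 / 6750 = 5731995.85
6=6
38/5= 7.60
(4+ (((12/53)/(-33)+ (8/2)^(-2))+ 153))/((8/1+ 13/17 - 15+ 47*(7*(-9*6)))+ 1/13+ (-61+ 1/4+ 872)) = -323768315/34964709076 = -0.01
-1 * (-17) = 17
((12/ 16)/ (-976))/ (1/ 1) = -3/ 3904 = -0.00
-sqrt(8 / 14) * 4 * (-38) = 304 * sqrt(7) / 7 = 114.90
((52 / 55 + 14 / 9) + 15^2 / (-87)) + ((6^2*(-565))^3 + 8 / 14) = -845578793422391141 / 100485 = -8414975303999.51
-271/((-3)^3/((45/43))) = 1355/129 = 10.50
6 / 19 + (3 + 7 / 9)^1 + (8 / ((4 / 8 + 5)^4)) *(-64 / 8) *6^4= -86.55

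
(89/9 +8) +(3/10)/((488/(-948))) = 190021/10980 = 17.31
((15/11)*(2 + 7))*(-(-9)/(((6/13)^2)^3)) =24134045/2112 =11427.10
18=18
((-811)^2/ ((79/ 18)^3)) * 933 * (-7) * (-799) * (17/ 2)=170139288582531828/ 493039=345082820187.72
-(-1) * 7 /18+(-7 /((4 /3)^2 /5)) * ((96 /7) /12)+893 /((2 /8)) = 31949 /9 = 3549.89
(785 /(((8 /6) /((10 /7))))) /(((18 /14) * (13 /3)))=150.96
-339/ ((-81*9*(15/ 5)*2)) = 113/ 1458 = 0.08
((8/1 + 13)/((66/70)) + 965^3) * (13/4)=32126099265/11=2920554478.64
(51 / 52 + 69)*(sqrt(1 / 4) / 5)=3639 / 520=7.00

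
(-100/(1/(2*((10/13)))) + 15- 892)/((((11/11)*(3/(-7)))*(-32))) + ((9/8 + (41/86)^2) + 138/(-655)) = -37294574767/503815520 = -74.02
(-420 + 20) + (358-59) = -101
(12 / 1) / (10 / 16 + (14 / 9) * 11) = 864 / 1277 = 0.68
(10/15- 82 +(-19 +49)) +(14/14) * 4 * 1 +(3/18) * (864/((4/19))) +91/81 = 51661/81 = 637.79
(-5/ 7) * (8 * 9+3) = -375/ 7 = -53.57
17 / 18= 0.94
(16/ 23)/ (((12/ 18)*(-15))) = -8/ 115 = -0.07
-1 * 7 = -7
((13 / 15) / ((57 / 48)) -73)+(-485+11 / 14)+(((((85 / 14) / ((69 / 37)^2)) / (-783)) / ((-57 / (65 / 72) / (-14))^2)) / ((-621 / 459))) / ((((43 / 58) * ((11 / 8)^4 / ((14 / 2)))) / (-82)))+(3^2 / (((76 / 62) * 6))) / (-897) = -496138465500497759177533 / 891528222868523980740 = -556.50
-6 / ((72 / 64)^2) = -128 / 27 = -4.74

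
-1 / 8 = -0.12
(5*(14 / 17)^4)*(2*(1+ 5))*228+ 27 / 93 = 16292208969 / 2589151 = 6292.49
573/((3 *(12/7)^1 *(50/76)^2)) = 482657/1875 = 257.42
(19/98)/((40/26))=247/1960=0.13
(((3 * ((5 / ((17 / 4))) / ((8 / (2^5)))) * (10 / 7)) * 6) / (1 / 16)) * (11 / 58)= 1267200 / 3451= 367.20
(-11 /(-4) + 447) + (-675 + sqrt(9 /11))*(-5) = 3820.23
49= 49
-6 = -6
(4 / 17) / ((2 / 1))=2 / 17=0.12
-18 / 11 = -1.64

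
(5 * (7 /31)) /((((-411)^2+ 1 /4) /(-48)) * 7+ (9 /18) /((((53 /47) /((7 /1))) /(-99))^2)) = 2696640 /392183346173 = 0.00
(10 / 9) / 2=5 / 9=0.56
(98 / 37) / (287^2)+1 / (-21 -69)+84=83.99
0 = 0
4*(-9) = -36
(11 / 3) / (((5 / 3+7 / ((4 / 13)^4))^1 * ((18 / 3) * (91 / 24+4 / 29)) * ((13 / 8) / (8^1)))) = 20905984 / 21370723855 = 0.00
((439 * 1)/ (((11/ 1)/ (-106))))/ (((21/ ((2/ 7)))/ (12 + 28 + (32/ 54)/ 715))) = -71868598688/ 31216185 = -2302.29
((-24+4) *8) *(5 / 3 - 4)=373.33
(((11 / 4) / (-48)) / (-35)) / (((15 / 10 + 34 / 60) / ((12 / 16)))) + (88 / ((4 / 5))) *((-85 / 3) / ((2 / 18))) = -1558233567 / 55552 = -28050.00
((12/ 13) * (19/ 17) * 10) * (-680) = -91200/ 13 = -7015.38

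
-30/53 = -0.57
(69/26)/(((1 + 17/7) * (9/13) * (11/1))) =0.10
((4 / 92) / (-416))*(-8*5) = 5 / 1196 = 0.00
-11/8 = -1.38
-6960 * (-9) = 62640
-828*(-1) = 828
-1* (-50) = 50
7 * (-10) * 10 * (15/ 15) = -700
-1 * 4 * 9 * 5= -180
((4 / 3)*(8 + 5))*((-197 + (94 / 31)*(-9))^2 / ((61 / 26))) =65361370568 / 175863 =371660.73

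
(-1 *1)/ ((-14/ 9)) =0.64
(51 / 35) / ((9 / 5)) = 17 / 21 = 0.81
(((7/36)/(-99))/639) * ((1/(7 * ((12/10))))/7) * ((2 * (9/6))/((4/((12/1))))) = -5/10627848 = -0.00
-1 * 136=-136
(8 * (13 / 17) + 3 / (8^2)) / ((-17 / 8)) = -6707 / 2312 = -2.90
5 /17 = 0.29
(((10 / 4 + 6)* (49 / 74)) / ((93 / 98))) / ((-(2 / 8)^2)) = -326536 / 3441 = -94.90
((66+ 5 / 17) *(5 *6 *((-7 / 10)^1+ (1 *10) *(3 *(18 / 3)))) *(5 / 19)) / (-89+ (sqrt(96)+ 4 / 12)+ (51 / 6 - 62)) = -155129983470 / 233901419 - 4364735760 *sqrt(6) / 233901419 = -708.94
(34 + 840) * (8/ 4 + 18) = 17480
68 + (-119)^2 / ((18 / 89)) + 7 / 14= 630781 / 9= 70086.78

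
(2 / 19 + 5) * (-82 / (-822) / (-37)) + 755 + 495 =361162273 / 288933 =1249.99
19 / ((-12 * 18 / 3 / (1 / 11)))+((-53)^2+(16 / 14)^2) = 109061429 / 38808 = 2810.28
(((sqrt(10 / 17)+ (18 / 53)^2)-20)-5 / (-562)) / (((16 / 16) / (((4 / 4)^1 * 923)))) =-28960995921 / 1578658+ 923 * sqrt(170) / 17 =-17637.42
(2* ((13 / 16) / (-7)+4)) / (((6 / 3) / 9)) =3915 / 112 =34.96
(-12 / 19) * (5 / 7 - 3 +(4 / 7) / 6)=184 / 133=1.38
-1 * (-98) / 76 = 49 / 38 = 1.29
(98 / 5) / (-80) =-49 / 200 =-0.24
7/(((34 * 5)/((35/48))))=49/1632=0.03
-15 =-15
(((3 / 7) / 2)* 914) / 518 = 1371 / 3626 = 0.38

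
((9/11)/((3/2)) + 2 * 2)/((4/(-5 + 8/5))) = -85/22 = -3.86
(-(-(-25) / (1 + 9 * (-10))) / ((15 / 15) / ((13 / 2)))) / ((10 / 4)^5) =208 / 11125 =0.02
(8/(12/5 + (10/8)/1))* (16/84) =640/1533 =0.42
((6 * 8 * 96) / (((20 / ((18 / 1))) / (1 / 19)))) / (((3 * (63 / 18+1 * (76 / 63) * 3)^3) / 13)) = 512096256 / 195341185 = 2.62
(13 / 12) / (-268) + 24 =77171 / 3216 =24.00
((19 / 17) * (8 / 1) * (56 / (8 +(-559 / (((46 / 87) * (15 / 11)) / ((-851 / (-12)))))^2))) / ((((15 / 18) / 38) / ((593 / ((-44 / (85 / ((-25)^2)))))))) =-165723328512 / 11971294781140475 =-0.00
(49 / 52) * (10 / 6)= 245 / 156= 1.57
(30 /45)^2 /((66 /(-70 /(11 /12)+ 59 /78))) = -64871 /127413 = -0.51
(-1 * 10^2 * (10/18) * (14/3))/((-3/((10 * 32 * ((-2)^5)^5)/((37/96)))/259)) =-16836271800320000/27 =-623565622234074.07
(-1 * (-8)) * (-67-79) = -1168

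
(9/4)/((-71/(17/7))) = -0.08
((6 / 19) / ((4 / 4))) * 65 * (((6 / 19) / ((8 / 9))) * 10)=26325 / 361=72.92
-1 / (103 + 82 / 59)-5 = -30854 / 6159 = -5.01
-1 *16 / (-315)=16 / 315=0.05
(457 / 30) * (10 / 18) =457 / 54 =8.46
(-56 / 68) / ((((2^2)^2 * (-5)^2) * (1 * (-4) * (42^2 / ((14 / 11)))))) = 1 / 2692800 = 0.00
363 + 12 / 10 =1821 / 5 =364.20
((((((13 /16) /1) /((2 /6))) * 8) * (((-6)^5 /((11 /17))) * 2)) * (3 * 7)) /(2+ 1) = -36088416 /11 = -3280765.09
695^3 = 335702375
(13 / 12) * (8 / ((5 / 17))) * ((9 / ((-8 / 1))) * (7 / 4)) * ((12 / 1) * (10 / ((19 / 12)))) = -83538 / 19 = -4396.74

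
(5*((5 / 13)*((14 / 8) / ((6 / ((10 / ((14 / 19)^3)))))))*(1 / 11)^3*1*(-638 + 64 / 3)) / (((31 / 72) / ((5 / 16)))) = -3965359375 / 841064224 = -4.71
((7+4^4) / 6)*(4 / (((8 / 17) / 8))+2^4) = 3682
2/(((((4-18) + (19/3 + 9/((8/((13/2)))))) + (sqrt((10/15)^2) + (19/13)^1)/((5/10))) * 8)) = 0.06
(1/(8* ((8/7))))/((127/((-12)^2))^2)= 2268/16129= 0.14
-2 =-2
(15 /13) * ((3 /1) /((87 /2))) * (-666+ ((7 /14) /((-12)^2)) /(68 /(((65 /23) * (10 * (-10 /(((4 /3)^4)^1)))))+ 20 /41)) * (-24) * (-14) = -17807.45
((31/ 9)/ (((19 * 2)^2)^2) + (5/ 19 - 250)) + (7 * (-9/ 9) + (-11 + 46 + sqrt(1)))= -4142396993/ 18766224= -220.74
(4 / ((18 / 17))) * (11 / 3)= 374 / 27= 13.85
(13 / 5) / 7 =13 / 35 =0.37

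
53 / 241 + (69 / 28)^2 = 1188953 / 188944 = 6.29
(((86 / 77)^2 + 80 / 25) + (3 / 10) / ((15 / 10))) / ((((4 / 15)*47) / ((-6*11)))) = -1239957 / 50666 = -24.47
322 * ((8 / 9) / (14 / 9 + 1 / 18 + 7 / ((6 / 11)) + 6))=14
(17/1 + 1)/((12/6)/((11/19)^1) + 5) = 2.13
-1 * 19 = -19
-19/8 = -2.38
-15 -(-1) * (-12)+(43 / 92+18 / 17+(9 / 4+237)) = 167173 / 782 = 213.78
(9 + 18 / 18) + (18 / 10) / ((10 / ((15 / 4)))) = 427 / 40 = 10.68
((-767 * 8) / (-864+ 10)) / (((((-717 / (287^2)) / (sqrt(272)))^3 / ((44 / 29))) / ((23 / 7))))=-38526544965012549372928 * sqrt(17) / 652056607197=-243612306857.38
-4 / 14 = -2 / 7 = -0.29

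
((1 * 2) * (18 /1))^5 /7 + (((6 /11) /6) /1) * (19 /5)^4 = 415705872247 /48125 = 8638044.10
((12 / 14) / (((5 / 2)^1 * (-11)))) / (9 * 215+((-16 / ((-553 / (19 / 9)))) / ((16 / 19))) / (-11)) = -2133 / 132418855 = -0.00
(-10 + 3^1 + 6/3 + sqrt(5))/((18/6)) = -5/3 + sqrt(5)/3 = -0.92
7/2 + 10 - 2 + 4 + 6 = 43/2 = 21.50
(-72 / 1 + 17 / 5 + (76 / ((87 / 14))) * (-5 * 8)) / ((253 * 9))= -242641 / 990495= -0.24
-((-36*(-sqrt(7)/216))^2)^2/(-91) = 7/16848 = 0.00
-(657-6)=-651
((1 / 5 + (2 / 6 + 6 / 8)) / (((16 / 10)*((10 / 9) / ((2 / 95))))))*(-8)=-231 / 1900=-0.12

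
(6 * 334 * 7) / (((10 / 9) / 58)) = 732261.60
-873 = -873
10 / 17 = 0.59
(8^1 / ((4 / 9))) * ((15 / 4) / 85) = 27 / 34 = 0.79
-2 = -2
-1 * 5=-5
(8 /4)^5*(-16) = -512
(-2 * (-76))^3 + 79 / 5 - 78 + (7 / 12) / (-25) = 1053523733 / 300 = 3511745.78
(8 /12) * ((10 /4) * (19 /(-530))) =-19 /318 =-0.06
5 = 5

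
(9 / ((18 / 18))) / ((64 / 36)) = 81 / 16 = 5.06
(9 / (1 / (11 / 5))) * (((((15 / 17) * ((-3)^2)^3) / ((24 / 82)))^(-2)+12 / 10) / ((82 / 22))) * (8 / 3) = 25942955877872 / 1526143548375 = 17.00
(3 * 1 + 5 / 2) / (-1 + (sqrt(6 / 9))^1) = -33 / 2-11 * sqrt(6) / 2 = -29.97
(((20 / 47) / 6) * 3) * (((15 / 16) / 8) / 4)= 75 / 12032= 0.01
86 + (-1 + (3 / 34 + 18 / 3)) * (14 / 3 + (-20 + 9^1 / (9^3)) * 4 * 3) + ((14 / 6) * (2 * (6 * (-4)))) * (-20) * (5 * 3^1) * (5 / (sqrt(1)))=76602199 / 459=166889.32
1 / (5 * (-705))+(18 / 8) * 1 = 31721 / 14100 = 2.25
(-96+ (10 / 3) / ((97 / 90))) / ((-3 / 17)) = 51068 / 97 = 526.47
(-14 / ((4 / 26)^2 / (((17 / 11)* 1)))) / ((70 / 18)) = -25857 / 110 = -235.06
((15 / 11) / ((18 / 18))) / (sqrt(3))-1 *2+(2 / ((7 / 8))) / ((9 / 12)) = 5 *sqrt(3) / 11+22 / 21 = 1.83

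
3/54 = 0.06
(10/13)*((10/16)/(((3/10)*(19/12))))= 250/247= 1.01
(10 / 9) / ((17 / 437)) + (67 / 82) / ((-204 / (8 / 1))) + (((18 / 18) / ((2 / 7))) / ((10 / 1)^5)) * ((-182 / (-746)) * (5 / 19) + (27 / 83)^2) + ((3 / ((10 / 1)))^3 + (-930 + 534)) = -11253401600911269551 / 30626255763900000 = -367.44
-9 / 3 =-3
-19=-19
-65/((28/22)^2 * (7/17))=-133705/1372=-97.45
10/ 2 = 5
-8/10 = -4/5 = -0.80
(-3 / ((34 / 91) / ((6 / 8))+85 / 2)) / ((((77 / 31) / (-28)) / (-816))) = -9749376 / 15191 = -641.79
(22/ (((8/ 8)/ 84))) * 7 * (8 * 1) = 103488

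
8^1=8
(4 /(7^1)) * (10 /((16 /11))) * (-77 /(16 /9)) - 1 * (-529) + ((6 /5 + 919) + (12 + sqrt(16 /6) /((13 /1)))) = 1291.17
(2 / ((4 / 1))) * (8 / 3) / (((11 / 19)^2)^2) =521284 / 43923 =11.87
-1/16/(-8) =1/128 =0.01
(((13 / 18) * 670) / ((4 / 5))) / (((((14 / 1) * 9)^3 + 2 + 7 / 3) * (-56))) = -21775 / 4032766752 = -0.00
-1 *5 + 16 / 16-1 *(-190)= 186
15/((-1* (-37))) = 15/37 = 0.41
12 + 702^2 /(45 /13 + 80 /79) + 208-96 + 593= 509404323 /4595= 110860.57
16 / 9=1.78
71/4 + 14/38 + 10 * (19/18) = 19613/684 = 28.67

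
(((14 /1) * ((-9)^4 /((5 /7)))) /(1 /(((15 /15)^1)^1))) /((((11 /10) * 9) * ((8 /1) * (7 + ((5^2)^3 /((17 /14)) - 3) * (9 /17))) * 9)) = 1147041 /43346908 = 0.03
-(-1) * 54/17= 3.18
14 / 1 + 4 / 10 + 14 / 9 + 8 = 1078 / 45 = 23.96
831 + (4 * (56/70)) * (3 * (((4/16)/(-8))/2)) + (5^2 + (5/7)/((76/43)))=569409/665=856.25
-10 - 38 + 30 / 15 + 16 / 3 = -122 / 3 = -40.67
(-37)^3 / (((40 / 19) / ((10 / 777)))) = -26011 / 84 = -309.65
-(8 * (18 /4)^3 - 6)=-723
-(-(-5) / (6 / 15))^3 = -15625 / 8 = -1953.12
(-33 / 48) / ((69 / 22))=-121 / 552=-0.22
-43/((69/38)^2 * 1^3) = -62092/4761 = -13.04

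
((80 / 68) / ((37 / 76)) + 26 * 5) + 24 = 98386 / 629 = 156.42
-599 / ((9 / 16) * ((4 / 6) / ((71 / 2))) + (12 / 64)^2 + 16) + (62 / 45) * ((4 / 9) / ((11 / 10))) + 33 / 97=-918360376843 / 25206175269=-36.43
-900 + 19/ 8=-7181/ 8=-897.62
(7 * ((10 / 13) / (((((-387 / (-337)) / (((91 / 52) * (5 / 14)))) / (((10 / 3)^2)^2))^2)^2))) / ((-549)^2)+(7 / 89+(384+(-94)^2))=3227145865239272185444277588711 / 336714627574987086366091917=9584.22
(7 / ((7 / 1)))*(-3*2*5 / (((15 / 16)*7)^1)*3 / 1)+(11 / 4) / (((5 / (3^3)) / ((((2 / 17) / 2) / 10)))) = -324321 / 23800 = -13.63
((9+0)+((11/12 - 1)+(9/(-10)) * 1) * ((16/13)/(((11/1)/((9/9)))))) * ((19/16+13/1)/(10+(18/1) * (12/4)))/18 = 0.11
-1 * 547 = -547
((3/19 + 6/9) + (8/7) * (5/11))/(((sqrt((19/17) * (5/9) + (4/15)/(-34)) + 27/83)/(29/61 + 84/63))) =-371935105965/238569385208 + 13451247841 * sqrt(39865)/715708155624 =2.19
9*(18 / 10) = 81 / 5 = 16.20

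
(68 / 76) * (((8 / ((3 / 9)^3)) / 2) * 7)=12852 / 19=676.42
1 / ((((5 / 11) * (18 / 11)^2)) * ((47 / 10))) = 1331 / 7614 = 0.17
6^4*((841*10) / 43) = 10899360 / 43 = 253473.49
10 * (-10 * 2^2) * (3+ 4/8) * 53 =-74200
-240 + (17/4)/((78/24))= -3103/13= -238.69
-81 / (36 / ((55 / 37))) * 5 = -2475 / 148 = -16.72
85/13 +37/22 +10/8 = 5417/572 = 9.47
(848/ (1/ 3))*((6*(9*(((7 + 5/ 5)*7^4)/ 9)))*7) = 2052336384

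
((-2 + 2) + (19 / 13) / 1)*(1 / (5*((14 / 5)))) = 19 / 182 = 0.10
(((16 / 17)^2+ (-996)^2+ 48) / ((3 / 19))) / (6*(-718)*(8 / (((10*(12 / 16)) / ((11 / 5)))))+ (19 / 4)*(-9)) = -544742828800 / 880194873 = -618.89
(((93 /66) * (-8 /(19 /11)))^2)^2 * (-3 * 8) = -5674113024 /130321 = -43539.51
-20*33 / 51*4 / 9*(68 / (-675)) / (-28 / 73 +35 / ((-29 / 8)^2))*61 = 15.50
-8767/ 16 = -547.94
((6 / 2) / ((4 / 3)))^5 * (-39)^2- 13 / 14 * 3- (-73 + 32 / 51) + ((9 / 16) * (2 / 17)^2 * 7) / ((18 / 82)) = 545512308653 / 6214656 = 87778.36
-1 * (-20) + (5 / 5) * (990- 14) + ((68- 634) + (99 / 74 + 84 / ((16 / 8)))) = 35027 / 74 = 473.34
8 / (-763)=-8 / 763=-0.01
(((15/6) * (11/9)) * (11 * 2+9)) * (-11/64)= -18755/1152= -16.28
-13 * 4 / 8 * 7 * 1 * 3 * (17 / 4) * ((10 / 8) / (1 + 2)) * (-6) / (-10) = -4641 / 32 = -145.03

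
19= 19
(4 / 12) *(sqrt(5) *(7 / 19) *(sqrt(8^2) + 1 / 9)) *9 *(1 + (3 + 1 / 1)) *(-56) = -143080 *sqrt(5) / 57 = -5612.92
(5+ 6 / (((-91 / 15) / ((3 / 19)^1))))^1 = 8375 / 1729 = 4.84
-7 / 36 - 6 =-6.19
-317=-317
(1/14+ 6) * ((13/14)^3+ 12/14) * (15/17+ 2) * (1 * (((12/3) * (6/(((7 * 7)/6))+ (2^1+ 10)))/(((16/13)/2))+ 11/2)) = 196766995/76832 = 2561.00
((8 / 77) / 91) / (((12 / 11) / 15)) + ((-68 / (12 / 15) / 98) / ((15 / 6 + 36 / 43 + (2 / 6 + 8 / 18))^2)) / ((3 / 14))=-3171814 / 14201915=-0.22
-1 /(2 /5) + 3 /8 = -17 /8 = -2.12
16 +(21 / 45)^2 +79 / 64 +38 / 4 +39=949711 / 14400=65.95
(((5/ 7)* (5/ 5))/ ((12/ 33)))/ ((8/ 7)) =55/ 32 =1.72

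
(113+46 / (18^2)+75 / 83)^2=2351490370849 / 180794916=13006.40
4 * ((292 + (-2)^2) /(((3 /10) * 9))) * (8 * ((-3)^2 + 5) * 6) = 2652160 /9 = 294684.44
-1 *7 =-7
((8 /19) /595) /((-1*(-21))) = 8 /237405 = 0.00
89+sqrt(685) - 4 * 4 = sqrt(685)+73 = 99.17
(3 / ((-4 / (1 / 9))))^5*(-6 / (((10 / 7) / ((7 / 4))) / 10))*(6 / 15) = 49 / 414720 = 0.00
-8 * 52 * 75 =-31200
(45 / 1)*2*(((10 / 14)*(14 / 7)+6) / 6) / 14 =7.96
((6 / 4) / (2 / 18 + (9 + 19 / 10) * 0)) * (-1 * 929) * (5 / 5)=-25083 / 2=-12541.50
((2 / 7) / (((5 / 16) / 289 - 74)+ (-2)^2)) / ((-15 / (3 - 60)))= -175712 / 11328625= -0.02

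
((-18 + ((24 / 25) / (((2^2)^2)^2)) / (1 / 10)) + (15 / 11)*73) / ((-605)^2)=71793 / 322102000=0.00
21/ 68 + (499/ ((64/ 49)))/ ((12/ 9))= 1248345/ 4352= 286.84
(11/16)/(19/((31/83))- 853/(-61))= 20801/1962240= 0.01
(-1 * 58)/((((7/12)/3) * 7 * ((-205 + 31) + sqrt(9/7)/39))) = 27144 * sqrt(7)/1755008843 + 61399728/250715549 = 0.24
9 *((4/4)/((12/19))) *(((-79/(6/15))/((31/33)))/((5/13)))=-1931787/248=-7789.46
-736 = -736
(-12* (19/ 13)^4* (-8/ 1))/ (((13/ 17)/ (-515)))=-109532194080/ 371293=-295002.04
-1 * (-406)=406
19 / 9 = 2.11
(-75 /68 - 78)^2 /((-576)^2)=3214849 /170459136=0.02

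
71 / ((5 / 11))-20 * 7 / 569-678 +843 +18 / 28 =12809201 / 39830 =321.60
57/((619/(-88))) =-5016/619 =-8.10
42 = 42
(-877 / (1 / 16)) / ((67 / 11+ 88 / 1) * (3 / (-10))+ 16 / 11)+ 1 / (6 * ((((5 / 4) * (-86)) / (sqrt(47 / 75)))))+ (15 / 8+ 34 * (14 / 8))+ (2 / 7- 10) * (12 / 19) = 19109449 / 32984- sqrt(141) / 9675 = 579.35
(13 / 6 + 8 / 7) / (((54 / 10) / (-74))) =-25715 / 567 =-45.35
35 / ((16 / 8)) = 35 / 2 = 17.50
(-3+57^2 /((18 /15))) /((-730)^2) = 5409 /1065800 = 0.01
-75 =-75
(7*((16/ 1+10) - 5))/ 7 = 21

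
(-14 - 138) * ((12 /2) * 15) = -13680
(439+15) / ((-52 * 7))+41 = 7235 / 182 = 39.75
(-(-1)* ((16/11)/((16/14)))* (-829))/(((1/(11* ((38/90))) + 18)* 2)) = -110257/3807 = -28.96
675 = 675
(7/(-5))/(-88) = 7/440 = 0.02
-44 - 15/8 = -45.88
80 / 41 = 1.95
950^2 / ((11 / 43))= 3527954.55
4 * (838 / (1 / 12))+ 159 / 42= 563189 / 14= 40227.79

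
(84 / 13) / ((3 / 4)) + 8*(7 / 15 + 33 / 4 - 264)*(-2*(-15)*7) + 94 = -5574054 / 13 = -428773.38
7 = 7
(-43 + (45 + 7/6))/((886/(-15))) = -95/1772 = -0.05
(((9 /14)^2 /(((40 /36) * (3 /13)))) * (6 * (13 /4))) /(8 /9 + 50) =1108809 /1795360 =0.62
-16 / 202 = -8 / 101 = -0.08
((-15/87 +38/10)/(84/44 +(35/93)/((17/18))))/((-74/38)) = -57935218/71767605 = -0.81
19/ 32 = 0.59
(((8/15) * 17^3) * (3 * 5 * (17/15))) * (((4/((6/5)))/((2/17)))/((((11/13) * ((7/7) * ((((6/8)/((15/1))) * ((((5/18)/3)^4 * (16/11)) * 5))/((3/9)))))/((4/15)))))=4960414232.62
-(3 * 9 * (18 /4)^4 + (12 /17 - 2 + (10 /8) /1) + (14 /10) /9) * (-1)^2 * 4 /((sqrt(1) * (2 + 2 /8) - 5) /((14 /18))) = 948631733 /75735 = 12525.67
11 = 11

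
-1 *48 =-48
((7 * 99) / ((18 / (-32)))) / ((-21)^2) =-176 / 63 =-2.79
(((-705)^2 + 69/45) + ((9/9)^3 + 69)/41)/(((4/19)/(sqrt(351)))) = 1451943748 * sqrt(39)/205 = 44231150.24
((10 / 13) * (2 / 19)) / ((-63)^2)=20 / 980343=0.00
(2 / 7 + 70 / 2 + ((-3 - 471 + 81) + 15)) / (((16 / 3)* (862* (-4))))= 7197 / 386176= 0.02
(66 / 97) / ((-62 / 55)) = -1815 / 3007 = -0.60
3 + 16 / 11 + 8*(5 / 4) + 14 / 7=181 / 11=16.45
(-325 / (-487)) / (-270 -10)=-65 / 27272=-0.00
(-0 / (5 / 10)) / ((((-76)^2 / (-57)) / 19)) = 0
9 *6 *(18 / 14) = 486 / 7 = 69.43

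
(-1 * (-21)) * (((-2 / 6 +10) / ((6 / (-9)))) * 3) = -1827 / 2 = -913.50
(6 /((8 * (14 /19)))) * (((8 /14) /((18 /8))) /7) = 38 /1029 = 0.04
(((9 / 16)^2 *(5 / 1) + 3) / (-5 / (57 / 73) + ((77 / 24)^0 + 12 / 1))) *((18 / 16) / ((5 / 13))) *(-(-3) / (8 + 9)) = 1380483 / 3850240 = 0.36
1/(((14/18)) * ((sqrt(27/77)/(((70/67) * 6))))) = 60 * sqrt(231)/67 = 13.61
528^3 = 147197952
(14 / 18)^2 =0.60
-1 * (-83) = 83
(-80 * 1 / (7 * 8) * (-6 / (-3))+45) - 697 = -4584 / 7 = -654.86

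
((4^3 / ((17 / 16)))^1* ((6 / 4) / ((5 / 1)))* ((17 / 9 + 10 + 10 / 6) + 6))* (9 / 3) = 90112 / 85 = 1060.14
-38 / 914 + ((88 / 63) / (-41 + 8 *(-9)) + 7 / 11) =20843434 / 35787213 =0.58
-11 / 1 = -11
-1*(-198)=198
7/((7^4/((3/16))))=3/5488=0.00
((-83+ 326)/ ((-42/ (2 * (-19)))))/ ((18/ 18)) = 1539/ 7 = 219.86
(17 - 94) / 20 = -3.85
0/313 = 0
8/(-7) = -8/7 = -1.14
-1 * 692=-692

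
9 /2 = 4.50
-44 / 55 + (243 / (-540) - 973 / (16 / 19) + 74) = -17323 / 16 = -1082.69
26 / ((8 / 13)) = 169 / 4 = 42.25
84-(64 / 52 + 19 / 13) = 1057 / 13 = 81.31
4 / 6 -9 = -25 / 3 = -8.33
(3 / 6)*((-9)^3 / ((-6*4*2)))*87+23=21877 / 32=683.66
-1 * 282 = -282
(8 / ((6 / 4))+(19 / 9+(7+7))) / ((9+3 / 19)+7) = 3667 / 2763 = 1.33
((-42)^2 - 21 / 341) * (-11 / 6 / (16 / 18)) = -1804509 / 496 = -3638.12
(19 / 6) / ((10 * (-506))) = -19 / 30360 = -0.00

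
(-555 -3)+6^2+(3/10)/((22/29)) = -114753/220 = -521.60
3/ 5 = 0.60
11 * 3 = 33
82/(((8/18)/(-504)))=-92988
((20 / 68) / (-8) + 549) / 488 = 74659 / 66368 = 1.12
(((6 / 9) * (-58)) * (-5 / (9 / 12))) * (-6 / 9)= -4640 / 27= -171.85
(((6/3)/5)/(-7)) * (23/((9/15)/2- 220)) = 92/15379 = 0.01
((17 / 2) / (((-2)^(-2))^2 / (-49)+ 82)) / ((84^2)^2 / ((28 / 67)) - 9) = 6664 / 7658734993065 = 0.00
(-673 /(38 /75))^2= 2547725625 /1444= 1764352.93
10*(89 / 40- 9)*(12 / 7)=-813 / 7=-116.14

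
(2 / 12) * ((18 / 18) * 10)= 5 / 3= 1.67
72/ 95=0.76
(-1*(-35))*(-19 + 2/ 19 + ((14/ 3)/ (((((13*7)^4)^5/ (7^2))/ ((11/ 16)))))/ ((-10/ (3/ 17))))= -2158574704012181943214829109114346798329889/ 3264060435832189170002527104908284056368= -661.32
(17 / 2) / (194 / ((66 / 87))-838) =-187 / 12810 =-0.01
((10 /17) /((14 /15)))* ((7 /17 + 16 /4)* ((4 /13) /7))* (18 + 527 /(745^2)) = 8991879300 /4087048693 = 2.20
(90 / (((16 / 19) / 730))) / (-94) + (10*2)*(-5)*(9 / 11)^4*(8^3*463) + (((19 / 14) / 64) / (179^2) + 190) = -209874213951867057507 / 19755256377472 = -10623715.02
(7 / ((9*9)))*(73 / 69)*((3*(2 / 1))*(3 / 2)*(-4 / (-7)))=292 / 621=0.47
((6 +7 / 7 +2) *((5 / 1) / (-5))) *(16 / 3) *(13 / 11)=-624 / 11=-56.73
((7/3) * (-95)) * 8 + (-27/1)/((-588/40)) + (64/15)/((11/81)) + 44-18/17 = -233263028/137445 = -1697.14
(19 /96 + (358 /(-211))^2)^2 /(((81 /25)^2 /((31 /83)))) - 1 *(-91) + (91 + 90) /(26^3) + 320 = 8989983476541001616892547 /21854983066223383305216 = 411.35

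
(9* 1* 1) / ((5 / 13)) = 117 / 5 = 23.40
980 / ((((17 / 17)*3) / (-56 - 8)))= -62720 / 3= -20906.67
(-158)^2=24964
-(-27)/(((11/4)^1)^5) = 27648/161051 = 0.17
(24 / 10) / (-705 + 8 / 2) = -12 / 3505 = -0.00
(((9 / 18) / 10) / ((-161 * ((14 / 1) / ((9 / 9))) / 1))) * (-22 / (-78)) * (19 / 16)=-209 / 28129920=-0.00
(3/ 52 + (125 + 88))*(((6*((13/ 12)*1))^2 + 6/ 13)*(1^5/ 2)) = 24606459/ 5408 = 4550.01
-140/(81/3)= -140/27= -5.19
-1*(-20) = 20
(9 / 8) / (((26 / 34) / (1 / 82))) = 153 / 8528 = 0.02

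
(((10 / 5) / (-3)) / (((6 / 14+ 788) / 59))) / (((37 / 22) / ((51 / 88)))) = -7021 / 408406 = -0.02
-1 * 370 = -370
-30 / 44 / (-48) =0.01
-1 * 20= -20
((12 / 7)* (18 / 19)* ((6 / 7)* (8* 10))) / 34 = 51840 / 15827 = 3.28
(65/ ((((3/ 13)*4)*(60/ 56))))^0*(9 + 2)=11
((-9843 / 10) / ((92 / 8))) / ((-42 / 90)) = 29529 / 161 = 183.41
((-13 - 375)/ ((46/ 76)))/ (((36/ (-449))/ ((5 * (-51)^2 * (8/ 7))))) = 19131961840/ 161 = 118832061.12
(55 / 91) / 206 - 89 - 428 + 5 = -9597897 / 18746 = -512.00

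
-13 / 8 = -1.62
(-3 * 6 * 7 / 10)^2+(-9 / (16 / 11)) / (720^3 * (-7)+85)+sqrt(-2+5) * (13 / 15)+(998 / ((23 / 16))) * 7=13 * sqrt(3) / 15+24126521805926921 / 4807434083600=5020.09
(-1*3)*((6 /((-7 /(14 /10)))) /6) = 3 /5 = 0.60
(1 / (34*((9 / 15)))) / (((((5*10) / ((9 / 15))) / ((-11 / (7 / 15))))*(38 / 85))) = -33 / 1064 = -0.03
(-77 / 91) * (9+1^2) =-110 / 13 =-8.46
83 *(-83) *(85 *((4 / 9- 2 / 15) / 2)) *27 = -2459373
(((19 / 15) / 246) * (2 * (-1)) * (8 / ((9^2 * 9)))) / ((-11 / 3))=0.00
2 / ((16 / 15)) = 15 / 8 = 1.88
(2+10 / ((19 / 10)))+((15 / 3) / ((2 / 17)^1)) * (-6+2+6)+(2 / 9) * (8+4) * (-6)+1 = 1468 / 19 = 77.26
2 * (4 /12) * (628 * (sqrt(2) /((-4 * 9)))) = -314 * sqrt(2) /27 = -16.45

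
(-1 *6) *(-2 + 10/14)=54/7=7.71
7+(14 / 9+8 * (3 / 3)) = 149 / 9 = 16.56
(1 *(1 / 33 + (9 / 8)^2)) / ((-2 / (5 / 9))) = -13685 / 38016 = -0.36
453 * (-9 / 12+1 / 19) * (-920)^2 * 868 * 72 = -317498703782400 / 19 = -16710458093810.53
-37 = -37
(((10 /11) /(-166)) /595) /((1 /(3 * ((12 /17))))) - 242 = -446973794 /1846999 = -242.00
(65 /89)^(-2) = 7921 /4225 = 1.87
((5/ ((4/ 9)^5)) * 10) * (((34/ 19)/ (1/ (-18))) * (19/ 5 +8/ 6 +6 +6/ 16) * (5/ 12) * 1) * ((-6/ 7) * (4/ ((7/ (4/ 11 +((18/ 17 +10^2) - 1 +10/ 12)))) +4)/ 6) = 82540858806225/ 20973568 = 3935470.53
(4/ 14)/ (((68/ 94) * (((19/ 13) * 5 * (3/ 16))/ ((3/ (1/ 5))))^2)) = 2033408/ 42959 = 47.33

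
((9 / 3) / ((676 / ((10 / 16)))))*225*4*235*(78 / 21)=793125 / 364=2178.91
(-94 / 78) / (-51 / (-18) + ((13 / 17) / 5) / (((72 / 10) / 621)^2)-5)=-12784 / 12046151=-0.00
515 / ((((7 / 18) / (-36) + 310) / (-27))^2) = 157646658240 / 40349962129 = 3.91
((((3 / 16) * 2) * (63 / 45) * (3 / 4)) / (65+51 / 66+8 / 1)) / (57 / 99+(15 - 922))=-7623 / 1294591360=-0.00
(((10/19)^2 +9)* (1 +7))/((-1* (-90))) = 0.82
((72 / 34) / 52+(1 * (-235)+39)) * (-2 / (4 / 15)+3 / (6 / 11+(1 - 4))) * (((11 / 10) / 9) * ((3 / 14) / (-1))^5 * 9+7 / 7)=36549549770833 / 21394638720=1708.35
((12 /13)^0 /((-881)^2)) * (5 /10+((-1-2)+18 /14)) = -17 /10866254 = -0.00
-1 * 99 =-99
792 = 792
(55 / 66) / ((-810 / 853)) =-853 / 972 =-0.88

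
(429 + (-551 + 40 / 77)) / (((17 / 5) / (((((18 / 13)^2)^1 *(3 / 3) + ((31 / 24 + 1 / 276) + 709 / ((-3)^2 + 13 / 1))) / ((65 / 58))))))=-1644193364999 / 1455191738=-1129.88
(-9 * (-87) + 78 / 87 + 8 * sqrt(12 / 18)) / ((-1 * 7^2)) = -22733 / 1421 - 8 * sqrt(6) / 147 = -16.13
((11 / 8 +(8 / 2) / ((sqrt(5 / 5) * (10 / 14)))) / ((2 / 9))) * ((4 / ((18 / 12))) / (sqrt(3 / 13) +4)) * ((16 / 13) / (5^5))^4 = 109707264 / 214760303497314453125 - 27426816 * sqrt(39) / 2791883945465087890625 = 0.00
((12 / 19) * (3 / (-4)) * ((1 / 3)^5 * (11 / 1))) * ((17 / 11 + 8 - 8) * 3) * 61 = -1037 / 171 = -6.06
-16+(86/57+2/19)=-820/57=-14.39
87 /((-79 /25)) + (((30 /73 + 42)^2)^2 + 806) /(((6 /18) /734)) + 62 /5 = 79933052618311184123 /11217305195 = 7125869469.43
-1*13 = -13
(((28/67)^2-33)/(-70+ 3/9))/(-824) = -0.00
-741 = -741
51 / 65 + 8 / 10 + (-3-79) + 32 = -3147 / 65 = -48.42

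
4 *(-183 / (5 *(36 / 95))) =-1159 / 3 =-386.33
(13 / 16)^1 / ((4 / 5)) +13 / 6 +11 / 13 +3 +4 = 27527 / 2496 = 11.03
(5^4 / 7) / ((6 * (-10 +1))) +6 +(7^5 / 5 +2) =6365041 / 1890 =3367.75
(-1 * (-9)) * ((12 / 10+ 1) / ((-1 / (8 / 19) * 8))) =-1.04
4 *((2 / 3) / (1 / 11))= 88 / 3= 29.33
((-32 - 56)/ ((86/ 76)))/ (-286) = 152/ 559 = 0.27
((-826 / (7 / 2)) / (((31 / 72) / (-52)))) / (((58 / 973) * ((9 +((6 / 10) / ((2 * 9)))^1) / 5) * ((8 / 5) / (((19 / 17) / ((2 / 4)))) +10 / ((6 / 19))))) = 18376669584000 / 2248452041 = 8173.03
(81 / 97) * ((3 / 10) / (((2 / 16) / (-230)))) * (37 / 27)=-61272 / 97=-631.67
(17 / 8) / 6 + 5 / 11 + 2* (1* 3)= 3595 / 528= 6.81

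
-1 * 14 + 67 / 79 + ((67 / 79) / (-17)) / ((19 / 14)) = -336535 / 25517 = -13.19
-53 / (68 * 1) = -53 / 68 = -0.78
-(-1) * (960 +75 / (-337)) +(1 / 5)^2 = 8086462 / 8425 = 959.82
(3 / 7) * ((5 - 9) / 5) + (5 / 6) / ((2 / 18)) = 7.16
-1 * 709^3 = -356400829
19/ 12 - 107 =-1265/ 12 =-105.42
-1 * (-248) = 248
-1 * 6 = -6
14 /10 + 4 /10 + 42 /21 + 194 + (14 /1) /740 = 73193 /370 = 197.82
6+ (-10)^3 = -994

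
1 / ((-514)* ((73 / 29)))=-29 / 37522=-0.00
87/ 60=29/ 20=1.45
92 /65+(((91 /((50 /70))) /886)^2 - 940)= -239449904843 /255123700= -938.56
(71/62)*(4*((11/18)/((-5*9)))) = -781/12555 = -0.06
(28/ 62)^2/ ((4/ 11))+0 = 539/ 961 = 0.56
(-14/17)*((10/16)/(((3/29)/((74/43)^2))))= -1389535/94299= -14.74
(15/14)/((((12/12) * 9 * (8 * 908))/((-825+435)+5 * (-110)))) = -1175/76272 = -0.02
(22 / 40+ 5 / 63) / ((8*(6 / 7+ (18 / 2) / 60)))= 793 / 10152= 0.08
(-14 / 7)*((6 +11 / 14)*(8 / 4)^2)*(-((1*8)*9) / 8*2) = 6840 / 7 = 977.14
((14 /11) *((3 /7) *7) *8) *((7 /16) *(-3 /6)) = -147 /22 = -6.68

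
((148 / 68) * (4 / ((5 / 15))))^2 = 197136 / 289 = 682.13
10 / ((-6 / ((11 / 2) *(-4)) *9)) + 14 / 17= 2248 / 459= 4.90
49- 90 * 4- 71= -382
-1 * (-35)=35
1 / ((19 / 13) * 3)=13 / 57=0.23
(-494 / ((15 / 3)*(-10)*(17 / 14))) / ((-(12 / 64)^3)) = -14163968 / 11475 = -1234.33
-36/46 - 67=-1559/23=-67.78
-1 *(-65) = 65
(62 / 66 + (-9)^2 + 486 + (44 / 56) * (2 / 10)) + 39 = 1402393 / 2310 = 607.10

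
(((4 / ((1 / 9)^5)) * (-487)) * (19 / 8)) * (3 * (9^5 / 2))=-96789648187359 / 4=-24197412046839.75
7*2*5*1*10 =700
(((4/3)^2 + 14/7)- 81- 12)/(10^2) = -803/900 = -0.89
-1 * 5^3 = -125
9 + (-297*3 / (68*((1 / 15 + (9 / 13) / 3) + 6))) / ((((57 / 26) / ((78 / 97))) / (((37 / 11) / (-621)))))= 7967872881 / 884912764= 9.00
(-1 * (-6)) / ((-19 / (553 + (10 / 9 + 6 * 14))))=-11486 / 57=-201.51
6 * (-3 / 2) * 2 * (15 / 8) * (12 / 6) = -135 / 2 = -67.50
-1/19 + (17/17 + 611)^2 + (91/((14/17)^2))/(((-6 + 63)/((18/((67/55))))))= 6675742135/17822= 374578.73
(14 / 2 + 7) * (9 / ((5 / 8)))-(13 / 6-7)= 6193 / 30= 206.43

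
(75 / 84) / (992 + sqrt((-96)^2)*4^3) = 25 / 199808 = 0.00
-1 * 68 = -68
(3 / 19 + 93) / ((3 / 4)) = 2360 / 19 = 124.21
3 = 3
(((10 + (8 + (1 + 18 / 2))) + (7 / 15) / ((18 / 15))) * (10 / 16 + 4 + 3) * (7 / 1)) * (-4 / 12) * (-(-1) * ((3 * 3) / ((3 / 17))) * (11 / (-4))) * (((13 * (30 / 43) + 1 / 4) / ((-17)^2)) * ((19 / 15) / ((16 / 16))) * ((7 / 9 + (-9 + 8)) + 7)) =4459215065459 / 227370240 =19612.13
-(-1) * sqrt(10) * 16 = 16 * sqrt(10) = 50.60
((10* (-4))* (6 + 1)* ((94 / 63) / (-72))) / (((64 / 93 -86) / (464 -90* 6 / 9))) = -2943140 / 107109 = -27.48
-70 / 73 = -0.96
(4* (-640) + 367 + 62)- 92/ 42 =-44797/ 21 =-2133.19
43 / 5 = 8.60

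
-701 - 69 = -770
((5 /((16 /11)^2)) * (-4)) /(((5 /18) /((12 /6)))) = -1089 /16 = -68.06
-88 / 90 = -44 / 45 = -0.98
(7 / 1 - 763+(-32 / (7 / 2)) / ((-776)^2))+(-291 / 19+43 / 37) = -35659414437 / 46301689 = -770.15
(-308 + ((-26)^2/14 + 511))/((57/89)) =156551/399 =392.36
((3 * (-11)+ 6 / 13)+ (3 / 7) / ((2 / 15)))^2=28483569 / 33124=859.91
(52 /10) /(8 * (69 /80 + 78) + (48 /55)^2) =31460 /3821553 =0.01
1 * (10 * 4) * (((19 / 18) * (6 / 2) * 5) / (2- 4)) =-950 / 3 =-316.67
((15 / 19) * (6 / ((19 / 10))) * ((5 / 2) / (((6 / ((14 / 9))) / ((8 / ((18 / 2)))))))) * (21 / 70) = 1400 / 3249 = 0.43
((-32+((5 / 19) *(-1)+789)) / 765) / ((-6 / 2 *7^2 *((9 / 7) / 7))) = -14378 / 392445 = -0.04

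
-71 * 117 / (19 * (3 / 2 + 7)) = -16614 / 323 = -51.44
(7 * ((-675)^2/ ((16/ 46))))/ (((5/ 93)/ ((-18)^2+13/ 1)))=459807728625/ 8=57475966078.12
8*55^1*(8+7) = 6600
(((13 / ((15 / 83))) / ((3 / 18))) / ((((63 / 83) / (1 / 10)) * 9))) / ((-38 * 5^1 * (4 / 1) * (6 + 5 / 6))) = -89557 / 73615500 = -0.00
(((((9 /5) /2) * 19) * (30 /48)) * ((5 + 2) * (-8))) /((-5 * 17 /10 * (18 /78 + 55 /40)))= 124488 /2839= 43.85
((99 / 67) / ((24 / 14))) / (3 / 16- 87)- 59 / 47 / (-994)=-12558905 / 1449239078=-0.01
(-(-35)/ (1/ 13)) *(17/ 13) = 595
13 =13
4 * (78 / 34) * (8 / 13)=96 / 17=5.65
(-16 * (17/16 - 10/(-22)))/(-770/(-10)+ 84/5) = -1335/5159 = -0.26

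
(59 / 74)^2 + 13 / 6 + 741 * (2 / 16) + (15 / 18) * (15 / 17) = 53711837 / 558552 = 96.16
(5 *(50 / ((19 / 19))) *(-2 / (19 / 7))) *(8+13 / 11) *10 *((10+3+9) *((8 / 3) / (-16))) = 3535000 / 57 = 62017.54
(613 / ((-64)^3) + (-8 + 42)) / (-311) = -8912283 / 81526784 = -0.11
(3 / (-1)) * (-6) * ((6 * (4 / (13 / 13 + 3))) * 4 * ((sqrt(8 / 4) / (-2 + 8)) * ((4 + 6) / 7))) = 720 * sqrt(2) / 7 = 145.46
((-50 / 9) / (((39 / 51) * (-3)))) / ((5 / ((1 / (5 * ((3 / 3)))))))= 34 / 351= 0.10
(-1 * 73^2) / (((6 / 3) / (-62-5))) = 357043 / 2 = 178521.50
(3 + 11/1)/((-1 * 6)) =-7/3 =-2.33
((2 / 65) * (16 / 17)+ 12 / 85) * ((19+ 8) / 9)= 564 / 1105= 0.51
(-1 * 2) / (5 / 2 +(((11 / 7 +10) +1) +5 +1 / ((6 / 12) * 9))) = -252 / 2557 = -0.10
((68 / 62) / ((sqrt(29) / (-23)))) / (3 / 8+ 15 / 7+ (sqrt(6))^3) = -4904704 * sqrt(174) / 197029335+ 2058224 * sqrt(29) / 197029335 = -0.27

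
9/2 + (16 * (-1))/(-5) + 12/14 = 599/70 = 8.56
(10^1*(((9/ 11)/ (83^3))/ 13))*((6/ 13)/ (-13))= -540/ 13818376429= -0.00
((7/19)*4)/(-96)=-7/456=-0.02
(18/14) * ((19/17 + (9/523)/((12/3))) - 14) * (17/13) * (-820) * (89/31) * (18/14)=676845620775/10327681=65537.04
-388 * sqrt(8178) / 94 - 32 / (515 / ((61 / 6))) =-194 * sqrt(8178) / 47 - 976 / 1545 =-373.91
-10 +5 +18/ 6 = -2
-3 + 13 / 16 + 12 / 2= 61 / 16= 3.81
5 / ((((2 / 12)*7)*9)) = 10 / 21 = 0.48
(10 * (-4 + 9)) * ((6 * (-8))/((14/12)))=-14400/7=-2057.14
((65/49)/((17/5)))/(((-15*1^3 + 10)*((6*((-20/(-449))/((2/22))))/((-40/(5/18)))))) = 35022/9163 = 3.82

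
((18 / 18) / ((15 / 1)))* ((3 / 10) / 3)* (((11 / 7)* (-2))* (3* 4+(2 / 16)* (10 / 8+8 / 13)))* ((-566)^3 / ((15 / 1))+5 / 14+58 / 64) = 324806238839423 / 104832000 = 3098350.11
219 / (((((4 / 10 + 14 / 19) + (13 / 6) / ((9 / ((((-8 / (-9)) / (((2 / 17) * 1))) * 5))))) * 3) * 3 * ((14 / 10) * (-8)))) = -2808675 / 13226864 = -0.21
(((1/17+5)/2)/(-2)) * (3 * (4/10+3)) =-129/10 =-12.90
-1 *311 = -311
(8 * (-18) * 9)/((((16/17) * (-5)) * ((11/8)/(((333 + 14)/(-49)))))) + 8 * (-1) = -3844112/2695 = -1426.39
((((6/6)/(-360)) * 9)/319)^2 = 1/162817600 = 0.00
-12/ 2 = -6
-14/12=-7/6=-1.17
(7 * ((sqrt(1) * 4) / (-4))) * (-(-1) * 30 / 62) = -105 / 31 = -3.39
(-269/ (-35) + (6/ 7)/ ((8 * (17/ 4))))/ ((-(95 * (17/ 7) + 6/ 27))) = -41292/ 1236665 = -0.03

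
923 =923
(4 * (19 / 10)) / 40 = 0.19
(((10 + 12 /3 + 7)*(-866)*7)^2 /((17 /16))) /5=259292787264 /85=3050503379.58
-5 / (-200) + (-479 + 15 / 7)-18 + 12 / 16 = -494.08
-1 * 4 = -4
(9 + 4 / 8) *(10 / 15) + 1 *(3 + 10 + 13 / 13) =20.33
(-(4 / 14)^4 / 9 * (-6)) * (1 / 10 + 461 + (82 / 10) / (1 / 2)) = 15280 / 7203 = 2.12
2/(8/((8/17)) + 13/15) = 15/134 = 0.11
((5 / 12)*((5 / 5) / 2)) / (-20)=-1 / 96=-0.01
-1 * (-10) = 10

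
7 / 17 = 0.41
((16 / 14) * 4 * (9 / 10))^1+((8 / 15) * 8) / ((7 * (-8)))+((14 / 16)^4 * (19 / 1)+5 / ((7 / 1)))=6833899 / 430080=15.89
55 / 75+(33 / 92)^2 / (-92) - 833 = -9721157327 / 11680320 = -832.27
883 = 883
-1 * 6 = -6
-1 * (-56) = 56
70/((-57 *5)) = -14/57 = -0.25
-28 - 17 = -45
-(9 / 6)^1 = -3 / 2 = -1.50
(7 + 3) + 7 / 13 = 10.54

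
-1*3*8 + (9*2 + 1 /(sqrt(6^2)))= -35 /6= -5.83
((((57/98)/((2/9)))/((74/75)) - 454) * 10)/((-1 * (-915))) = -6546341/1327116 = -4.93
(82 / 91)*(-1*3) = -246 / 91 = -2.70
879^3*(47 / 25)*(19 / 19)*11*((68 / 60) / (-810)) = -221076370273 / 11250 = -19651232.91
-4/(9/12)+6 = 2/3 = 0.67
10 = 10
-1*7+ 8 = 1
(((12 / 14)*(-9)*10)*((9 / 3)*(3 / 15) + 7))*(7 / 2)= -2052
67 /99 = 0.68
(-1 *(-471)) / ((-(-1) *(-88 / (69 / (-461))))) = 32499 / 40568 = 0.80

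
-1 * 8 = -8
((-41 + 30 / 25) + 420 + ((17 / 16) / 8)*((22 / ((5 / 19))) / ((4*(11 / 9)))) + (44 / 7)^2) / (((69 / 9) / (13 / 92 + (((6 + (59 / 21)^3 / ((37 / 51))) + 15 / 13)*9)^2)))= 22916984687664940455158349 / 3612435536287585280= 6343915.19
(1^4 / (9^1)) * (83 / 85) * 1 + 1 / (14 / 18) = 7466 / 5355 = 1.39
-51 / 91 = -0.56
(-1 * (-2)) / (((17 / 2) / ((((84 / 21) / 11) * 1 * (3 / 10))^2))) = 144 / 51425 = 0.00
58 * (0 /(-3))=0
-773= -773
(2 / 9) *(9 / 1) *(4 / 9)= 8 / 9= 0.89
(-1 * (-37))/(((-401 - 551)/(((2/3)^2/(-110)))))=37/235620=0.00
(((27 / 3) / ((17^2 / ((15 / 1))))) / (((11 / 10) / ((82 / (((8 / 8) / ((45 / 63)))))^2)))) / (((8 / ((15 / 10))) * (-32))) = -85100625 / 9969344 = -8.54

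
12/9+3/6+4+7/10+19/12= 487/60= 8.12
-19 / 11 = -1.73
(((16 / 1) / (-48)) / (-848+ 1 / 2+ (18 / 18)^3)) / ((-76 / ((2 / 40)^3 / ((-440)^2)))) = -1 / 298921497600000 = -0.00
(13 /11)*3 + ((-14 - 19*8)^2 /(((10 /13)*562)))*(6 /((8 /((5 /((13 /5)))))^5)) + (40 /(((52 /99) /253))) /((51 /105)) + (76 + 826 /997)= 974429344314518210353 /24515256031625216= 39747.88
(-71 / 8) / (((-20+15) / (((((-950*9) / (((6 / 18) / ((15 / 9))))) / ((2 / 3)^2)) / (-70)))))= 546345 / 224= 2439.04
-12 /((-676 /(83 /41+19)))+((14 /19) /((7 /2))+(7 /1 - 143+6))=-17037780 /131651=-129.42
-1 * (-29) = 29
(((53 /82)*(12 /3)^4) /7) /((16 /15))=6360 /287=22.16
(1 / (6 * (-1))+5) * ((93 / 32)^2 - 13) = -135227 / 6144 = -22.01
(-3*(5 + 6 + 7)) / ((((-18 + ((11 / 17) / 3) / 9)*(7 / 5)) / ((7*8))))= 991440 / 8251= 120.16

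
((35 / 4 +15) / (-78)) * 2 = -95 / 156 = -0.61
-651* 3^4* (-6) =316386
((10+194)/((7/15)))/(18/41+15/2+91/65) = 1254600/26803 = 46.81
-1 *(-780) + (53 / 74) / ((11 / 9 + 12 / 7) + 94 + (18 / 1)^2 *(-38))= 44418364941 / 56946626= 780.00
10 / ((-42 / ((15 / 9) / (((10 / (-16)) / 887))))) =35480 / 63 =563.17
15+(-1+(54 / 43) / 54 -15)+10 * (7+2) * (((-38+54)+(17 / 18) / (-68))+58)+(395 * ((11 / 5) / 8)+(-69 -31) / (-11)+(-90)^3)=-2732897549 / 3784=-722224.51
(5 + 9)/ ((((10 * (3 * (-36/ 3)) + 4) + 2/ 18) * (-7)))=18/ 3203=0.01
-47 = -47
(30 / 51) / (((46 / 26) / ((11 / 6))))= 715 / 1173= 0.61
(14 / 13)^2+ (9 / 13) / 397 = 77929 / 67093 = 1.16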